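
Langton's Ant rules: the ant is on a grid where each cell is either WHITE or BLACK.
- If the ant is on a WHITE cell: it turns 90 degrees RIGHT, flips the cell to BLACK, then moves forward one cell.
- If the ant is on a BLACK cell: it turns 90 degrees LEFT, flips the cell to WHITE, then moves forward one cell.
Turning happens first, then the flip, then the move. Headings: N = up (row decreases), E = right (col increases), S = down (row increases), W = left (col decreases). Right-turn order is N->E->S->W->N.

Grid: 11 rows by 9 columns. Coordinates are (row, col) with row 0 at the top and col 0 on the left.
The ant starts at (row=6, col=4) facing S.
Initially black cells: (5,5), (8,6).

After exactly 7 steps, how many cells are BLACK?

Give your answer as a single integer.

Step 1: on WHITE (6,4): turn R to W, flip to black, move to (6,3). |black|=3
Step 2: on WHITE (6,3): turn R to N, flip to black, move to (5,3). |black|=4
Step 3: on WHITE (5,3): turn R to E, flip to black, move to (5,4). |black|=5
Step 4: on WHITE (5,4): turn R to S, flip to black, move to (6,4). |black|=6
Step 5: on BLACK (6,4): turn L to E, flip to white, move to (6,5). |black|=5
Step 6: on WHITE (6,5): turn R to S, flip to black, move to (7,5). |black|=6
Step 7: on WHITE (7,5): turn R to W, flip to black, move to (7,4). |black|=7

Answer: 7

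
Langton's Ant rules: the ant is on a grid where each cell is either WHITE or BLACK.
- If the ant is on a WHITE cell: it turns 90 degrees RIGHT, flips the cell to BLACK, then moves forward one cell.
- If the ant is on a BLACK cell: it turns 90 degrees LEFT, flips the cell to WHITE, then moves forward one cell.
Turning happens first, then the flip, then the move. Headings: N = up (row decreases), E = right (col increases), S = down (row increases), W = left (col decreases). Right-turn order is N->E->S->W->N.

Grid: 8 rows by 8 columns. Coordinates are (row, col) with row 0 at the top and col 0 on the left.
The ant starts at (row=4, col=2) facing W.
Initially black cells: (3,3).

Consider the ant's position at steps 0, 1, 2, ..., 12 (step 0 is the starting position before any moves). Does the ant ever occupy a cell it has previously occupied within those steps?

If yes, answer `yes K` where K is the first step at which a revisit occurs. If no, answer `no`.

Answer: yes 6

Derivation:
Step 1: on WHITE (4,2): turn R to N, flip to black, move to (3,2). |black|=2 — new cell
Step 2: on WHITE (3,2): turn R to E, flip to black, move to (3,3). |black|=3 — new cell
Step 3: on BLACK (3,3): turn L to N, flip to white, move to (2,3). |black|=2 — new cell
Step 4: on WHITE (2,3): turn R to E, flip to black, move to (2,4). |black|=3 — new cell
Step 5: on WHITE (2,4): turn R to S, flip to black, move to (3,4). |black|=4 — new cell
Step 6: on WHITE (3,4): turn R to W, flip to black, move to (3,3). |black|=5 — REVISIT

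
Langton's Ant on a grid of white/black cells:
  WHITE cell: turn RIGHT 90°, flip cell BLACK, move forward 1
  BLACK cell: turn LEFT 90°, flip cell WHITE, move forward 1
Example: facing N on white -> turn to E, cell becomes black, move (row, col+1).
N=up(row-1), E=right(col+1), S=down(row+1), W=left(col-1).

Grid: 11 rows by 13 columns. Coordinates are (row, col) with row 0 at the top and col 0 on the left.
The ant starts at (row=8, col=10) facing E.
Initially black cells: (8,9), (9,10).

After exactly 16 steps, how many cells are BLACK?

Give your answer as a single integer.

Step 1: on WHITE (8,10): turn R to S, flip to black, move to (9,10). |black|=3
Step 2: on BLACK (9,10): turn L to E, flip to white, move to (9,11). |black|=2
Step 3: on WHITE (9,11): turn R to S, flip to black, move to (10,11). |black|=3
Step 4: on WHITE (10,11): turn R to W, flip to black, move to (10,10). |black|=4
Step 5: on WHITE (10,10): turn R to N, flip to black, move to (9,10). |black|=5
Step 6: on WHITE (9,10): turn R to E, flip to black, move to (9,11). |black|=6
Step 7: on BLACK (9,11): turn L to N, flip to white, move to (8,11). |black|=5
Step 8: on WHITE (8,11): turn R to E, flip to black, move to (8,12). |black|=6
Step 9: on WHITE (8,12): turn R to S, flip to black, move to (9,12). |black|=7
Step 10: on WHITE (9,12): turn R to W, flip to black, move to (9,11). |black|=8
Step 11: on WHITE (9,11): turn R to N, flip to black, move to (8,11). |black|=9
Step 12: on BLACK (8,11): turn L to W, flip to white, move to (8,10). |black|=8
Step 13: on BLACK (8,10): turn L to S, flip to white, move to (9,10). |black|=7
Step 14: on BLACK (9,10): turn L to E, flip to white, move to (9,11). |black|=6
Step 15: on BLACK (9,11): turn L to N, flip to white, move to (8,11). |black|=5
Step 16: on WHITE (8,11): turn R to E, flip to black, move to (8,12). |black|=6

Answer: 6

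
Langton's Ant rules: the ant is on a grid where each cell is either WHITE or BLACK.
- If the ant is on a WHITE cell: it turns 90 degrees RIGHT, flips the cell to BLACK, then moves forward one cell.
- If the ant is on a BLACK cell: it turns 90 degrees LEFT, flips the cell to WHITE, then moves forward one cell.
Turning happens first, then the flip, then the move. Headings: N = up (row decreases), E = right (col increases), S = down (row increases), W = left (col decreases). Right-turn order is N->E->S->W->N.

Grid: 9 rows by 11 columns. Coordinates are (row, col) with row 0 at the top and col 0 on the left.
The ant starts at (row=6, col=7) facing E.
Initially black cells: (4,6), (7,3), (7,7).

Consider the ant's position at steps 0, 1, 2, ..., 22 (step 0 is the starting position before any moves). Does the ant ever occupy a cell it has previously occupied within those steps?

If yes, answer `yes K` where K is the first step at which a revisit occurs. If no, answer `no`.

Step 1: on WHITE (6,7): turn R to S, flip to black, move to (7,7). |black|=4 — new cell
Step 2: on BLACK (7,7): turn L to E, flip to white, move to (7,8). |black|=3 — new cell
Step 3: on WHITE (7,8): turn R to S, flip to black, move to (8,8). |black|=4 — new cell
Step 4: on WHITE (8,8): turn R to W, flip to black, move to (8,7). |black|=5 — new cell
Step 5: on WHITE (8,7): turn R to N, flip to black, move to (7,7). |black|=6 — REVISIT

Answer: yes 5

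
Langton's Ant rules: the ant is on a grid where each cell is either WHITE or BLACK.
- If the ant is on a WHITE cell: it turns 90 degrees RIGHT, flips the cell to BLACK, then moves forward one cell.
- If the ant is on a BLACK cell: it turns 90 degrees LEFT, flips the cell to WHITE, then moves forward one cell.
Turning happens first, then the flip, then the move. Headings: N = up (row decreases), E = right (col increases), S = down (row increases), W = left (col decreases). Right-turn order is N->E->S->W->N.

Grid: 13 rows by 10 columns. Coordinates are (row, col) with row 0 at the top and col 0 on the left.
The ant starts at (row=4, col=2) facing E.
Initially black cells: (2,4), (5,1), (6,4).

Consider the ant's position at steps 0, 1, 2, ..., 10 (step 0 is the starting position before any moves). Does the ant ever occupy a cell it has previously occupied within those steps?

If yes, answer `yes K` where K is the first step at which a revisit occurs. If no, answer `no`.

Answer: yes 6

Derivation:
Step 1: on WHITE (4,2): turn R to S, flip to black, move to (5,2). |black|=4 — new cell
Step 2: on WHITE (5,2): turn R to W, flip to black, move to (5,1). |black|=5 — new cell
Step 3: on BLACK (5,1): turn L to S, flip to white, move to (6,1). |black|=4 — new cell
Step 4: on WHITE (6,1): turn R to W, flip to black, move to (6,0). |black|=5 — new cell
Step 5: on WHITE (6,0): turn R to N, flip to black, move to (5,0). |black|=6 — new cell
Step 6: on WHITE (5,0): turn R to E, flip to black, move to (5,1). |black|=7 — REVISIT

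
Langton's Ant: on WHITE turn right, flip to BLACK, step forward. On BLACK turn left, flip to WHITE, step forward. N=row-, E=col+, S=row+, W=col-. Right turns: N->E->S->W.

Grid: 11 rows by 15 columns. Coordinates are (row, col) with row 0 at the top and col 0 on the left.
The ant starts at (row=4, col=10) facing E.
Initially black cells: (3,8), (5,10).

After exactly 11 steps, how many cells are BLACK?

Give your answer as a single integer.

Step 1: on WHITE (4,10): turn R to S, flip to black, move to (5,10). |black|=3
Step 2: on BLACK (5,10): turn L to E, flip to white, move to (5,11). |black|=2
Step 3: on WHITE (5,11): turn R to S, flip to black, move to (6,11). |black|=3
Step 4: on WHITE (6,11): turn R to W, flip to black, move to (6,10). |black|=4
Step 5: on WHITE (6,10): turn R to N, flip to black, move to (5,10). |black|=5
Step 6: on WHITE (5,10): turn R to E, flip to black, move to (5,11). |black|=6
Step 7: on BLACK (5,11): turn L to N, flip to white, move to (4,11). |black|=5
Step 8: on WHITE (4,11): turn R to E, flip to black, move to (4,12). |black|=6
Step 9: on WHITE (4,12): turn R to S, flip to black, move to (5,12). |black|=7
Step 10: on WHITE (5,12): turn R to W, flip to black, move to (5,11). |black|=8
Step 11: on WHITE (5,11): turn R to N, flip to black, move to (4,11). |black|=9

Answer: 9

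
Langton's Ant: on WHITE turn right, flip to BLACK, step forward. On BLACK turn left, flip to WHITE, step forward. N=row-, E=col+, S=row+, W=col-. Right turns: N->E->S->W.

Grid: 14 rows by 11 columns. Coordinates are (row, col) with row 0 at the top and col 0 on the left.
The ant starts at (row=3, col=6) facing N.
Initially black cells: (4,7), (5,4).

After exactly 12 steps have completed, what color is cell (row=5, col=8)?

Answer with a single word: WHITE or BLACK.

Answer: BLACK

Derivation:
Step 1: on WHITE (3,6): turn R to E, flip to black, move to (3,7). |black|=3
Step 2: on WHITE (3,7): turn R to S, flip to black, move to (4,7). |black|=4
Step 3: on BLACK (4,7): turn L to E, flip to white, move to (4,8). |black|=3
Step 4: on WHITE (4,8): turn R to S, flip to black, move to (5,8). |black|=4
Step 5: on WHITE (5,8): turn R to W, flip to black, move to (5,7). |black|=5
Step 6: on WHITE (5,7): turn R to N, flip to black, move to (4,7). |black|=6
Step 7: on WHITE (4,7): turn R to E, flip to black, move to (4,8). |black|=7
Step 8: on BLACK (4,8): turn L to N, flip to white, move to (3,8). |black|=6
Step 9: on WHITE (3,8): turn R to E, flip to black, move to (3,9). |black|=7
Step 10: on WHITE (3,9): turn R to S, flip to black, move to (4,9). |black|=8
Step 11: on WHITE (4,9): turn R to W, flip to black, move to (4,8). |black|=9
Step 12: on WHITE (4,8): turn R to N, flip to black, move to (3,8). |black|=10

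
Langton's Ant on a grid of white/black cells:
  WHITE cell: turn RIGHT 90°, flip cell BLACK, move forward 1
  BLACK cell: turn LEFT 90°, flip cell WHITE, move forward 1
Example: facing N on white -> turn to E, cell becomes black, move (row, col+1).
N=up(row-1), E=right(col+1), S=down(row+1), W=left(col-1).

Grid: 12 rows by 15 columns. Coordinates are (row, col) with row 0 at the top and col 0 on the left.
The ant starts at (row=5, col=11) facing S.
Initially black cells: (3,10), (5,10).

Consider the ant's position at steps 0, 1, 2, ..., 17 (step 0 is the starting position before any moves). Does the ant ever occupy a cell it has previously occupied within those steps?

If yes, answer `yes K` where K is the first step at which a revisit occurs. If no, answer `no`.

Answer: yes 5

Derivation:
Step 1: on WHITE (5,11): turn R to W, flip to black, move to (5,10). |black|=3 — new cell
Step 2: on BLACK (5,10): turn L to S, flip to white, move to (6,10). |black|=2 — new cell
Step 3: on WHITE (6,10): turn R to W, flip to black, move to (6,9). |black|=3 — new cell
Step 4: on WHITE (6,9): turn R to N, flip to black, move to (5,9). |black|=4 — new cell
Step 5: on WHITE (5,9): turn R to E, flip to black, move to (5,10). |black|=5 — REVISIT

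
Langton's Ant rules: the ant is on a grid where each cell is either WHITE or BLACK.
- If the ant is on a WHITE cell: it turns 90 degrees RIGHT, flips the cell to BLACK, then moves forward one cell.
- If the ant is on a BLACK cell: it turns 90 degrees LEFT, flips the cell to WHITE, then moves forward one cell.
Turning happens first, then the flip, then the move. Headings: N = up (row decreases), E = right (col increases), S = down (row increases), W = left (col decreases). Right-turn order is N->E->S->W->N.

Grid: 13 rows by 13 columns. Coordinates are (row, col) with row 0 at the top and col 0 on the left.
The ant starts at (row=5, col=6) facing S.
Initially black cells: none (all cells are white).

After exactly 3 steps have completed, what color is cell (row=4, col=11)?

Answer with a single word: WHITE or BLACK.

Answer: WHITE

Derivation:
Step 1: on WHITE (5,6): turn R to W, flip to black, move to (5,5). |black|=1
Step 2: on WHITE (5,5): turn R to N, flip to black, move to (4,5). |black|=2
Step 3: on WHITE (4,5): turn R to E, flip to black, move to (4,6). |black|=3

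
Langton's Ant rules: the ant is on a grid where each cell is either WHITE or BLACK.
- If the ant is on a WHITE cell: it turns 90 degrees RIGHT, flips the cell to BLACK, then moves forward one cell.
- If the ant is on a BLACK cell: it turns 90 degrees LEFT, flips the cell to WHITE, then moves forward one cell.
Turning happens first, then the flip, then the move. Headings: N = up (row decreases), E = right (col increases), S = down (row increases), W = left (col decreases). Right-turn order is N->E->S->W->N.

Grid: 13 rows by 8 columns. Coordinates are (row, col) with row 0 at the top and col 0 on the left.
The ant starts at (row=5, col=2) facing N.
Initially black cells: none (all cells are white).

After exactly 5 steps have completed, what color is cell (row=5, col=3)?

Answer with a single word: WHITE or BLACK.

Answer: BLACK

Derivation:
Step 1: on WHITE (5,2): turn R to E, flip to black, move to (5,3). |black|=1
Step 2: on WHITE (5,3): turn R to S, flip to black, move to (6,3). |black|=2
Step 3: on WHITE (6,3): turn R to W, flip to black, move to (6,2). |black|=3
Step 4: on WHITE (6,2): turn R to N, flip to black, move to (5,2). |black|=4
Step 5: on BLACK (5,2): turn L to W, flip to white, move to (5,1). |black|=3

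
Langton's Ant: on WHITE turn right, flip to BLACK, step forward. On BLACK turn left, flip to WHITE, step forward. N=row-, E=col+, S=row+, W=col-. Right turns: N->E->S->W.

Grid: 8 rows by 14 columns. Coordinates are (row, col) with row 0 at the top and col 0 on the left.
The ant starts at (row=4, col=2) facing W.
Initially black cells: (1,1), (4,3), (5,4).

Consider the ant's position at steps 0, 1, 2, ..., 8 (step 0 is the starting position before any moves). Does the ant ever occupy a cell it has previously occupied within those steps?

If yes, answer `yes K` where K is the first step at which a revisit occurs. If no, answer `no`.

Answer: no

Derivation:
Step 1: on WHITE (4,2): turn R to N, flip to black, move to (3,2). |black|=4 — new cell
Step 2: on WHITE (3,2): turn R to E, flip to black, move to (3,3). |black|=5 — new cell
Step 3: on WHITE (3,3): turn R to S, flip to black, move to (4,3). |black|=6 — new cell
Step 4: on BLACK (4,3): turn L to E, flip to white, move to (4,4). |black|=5 — new cell
Step 5: on WHITE (4,4): turn R to S, flip to black, move to (5,4). |black|=6 — new cell
Step 6: on BLACK (5,4): turn L to E, flip to white, move to (5,5). |black|=5 — new cell
Step 7: on WHITE (5,5): turn R to S, flip to black, move to (6,5). |black|=6 — new cell
Step 8: on WHITE (6,5): turn R to W, flip to black, move to (6,4). |black|=7 — new cell
No revisit within 8 steps.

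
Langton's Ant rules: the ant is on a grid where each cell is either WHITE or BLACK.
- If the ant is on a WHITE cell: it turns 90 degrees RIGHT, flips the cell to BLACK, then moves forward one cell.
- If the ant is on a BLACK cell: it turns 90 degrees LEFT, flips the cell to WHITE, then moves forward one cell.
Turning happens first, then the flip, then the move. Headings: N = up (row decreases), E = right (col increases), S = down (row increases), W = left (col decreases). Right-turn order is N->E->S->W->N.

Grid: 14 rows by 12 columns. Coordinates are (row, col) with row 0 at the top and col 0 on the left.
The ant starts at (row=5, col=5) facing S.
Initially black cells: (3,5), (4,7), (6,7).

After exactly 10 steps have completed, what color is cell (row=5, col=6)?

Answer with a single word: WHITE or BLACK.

Answer: WHITE

Derivation:
Step 1: on WHITE (5,5): turn R to W, flip to black, move to (5,4). |black|=4
Step 2: on WHITE (5,4): turn R to N, flip to black, move to (4,4). |black|=5
Step 3: on WHITE (4,4): turn R to E, flip to black, move to (4,5). |black|=6
Step 4: on WHITE (4,5): turn R to S, flip to black, move to (5,5). |black|=7
Step 5: on BLACK (5,5): turn L to E, flip to white, move to (5,6). |black|=6
Step 6: on WHITE (5,6): turn R to S, flip to black, move to (6,6). |black|=7
Step 7: on WHITE (6,6): turn R to W, flip to black, move to (6,5). |black|=8
Step 8: on WHITE (6,5): turn R to N, flip to black, move to (5,5). |black|=9
Step 9: on WHITE (5,5): turn R to E, flip to black, move to (5,6). |black|=10
Step 10: on BLACK (5,6): turn L to N, flip to white, move to (4,6). |black|=9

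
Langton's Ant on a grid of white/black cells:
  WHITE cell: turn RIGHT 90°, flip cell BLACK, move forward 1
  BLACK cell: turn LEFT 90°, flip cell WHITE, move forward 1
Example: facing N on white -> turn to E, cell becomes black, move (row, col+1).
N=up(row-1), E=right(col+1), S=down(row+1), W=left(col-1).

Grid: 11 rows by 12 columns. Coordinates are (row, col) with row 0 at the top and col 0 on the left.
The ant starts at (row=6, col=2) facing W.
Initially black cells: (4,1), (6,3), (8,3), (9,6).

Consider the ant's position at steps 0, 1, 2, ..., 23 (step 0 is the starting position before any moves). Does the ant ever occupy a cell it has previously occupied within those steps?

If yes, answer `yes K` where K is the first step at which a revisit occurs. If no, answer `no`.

Answer: yes 7

Derivation:
Step 1: on WHITE (6,2): turn R to N, flip to black, move to (5,2). |black|=5 — new cell
Step 2: on WHITE (5,2): turn R to E, flip to black, move to (5,3). |black|=6 — new cell
Step 3: on WHITE (5,3): turn R to S, flip to black, move to (6,3). |black|=7 — new cell
Step 4: on BLACK (6,3): turn L to E, flip to white, move to (6,4). |black|=6 — new cell
Step 5: on WHITE (6,4): turn R to S, flip to black, move to (7,4). |black|=7 — new cell
Step 6: on WHITE (7,4): turn R to W, flip to black, move to (7,3). |black|=8 — new cell
Step 7: on WHITE (7,3): turn R to N, flip to black, move to (6,3). |black|=9 — REVISIT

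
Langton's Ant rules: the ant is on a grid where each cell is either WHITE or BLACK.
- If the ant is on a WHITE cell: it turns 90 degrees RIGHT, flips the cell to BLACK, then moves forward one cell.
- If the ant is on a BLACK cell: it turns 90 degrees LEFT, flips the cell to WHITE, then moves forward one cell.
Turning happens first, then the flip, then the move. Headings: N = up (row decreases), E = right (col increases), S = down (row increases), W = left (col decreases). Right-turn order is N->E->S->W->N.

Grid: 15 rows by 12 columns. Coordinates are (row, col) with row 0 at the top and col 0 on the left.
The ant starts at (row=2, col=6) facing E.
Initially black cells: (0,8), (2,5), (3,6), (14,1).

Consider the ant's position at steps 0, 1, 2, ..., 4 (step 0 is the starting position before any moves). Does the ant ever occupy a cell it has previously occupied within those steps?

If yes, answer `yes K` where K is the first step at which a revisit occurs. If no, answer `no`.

Answer: no

Derivation:
Step 1: on WHITE (2,6): turn R to S, flip to black, move to (3,6). |black|=5 — new cell
Step 2: on BLACK (3,6): turn L to E, flip to white, move to (3,7). |black|=4 — new cell
Step 3: on WHITE (3,7): turn R to S, flip to black, move to (4,7). |black|=5 — new cell
Step 4: on WHITE (4,7): turn R to W, flip to black, move to (4,6). |black|=6 — new cell
No revisit within 4 steps.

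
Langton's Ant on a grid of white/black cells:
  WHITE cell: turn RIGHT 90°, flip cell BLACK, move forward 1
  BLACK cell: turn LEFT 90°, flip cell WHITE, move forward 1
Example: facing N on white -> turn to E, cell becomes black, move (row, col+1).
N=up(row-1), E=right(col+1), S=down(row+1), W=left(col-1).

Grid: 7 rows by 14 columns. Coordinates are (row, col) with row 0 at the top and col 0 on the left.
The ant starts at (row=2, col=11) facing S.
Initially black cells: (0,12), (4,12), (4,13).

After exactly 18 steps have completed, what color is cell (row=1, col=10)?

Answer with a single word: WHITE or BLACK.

Answer: BLACK

Derivation:
Step 1: on WHITE (2,11): turn R to W, flip to black, move to (2,10). |black|=4
Step 2: on WHITE (2,10): turn R to N, flip to black, move to (1,10). |black|=5
Step 3: on WHITE (1,10): turn R to E, flip to black, move to (1,11). |black|=6
Step 4: on WHITE (1,11): turn R to S, flip to black, move to (2,11). |black|=7
Step 5: on BLACK (2,11): turn L to E, flip to white, move to (2,12). |black|=6
Step 6: on WHITE (2,12): turn R to S, flip to black, move to (3,12). |black|=7
Step 7: on WHITE (3,12): turn R to W, flip to black, move to (3,11). |black|=8
Step 8: on WHITE (3,11): turn R to N, flip to black, move to (2,11). |black|=9
Step 9: on WHITE (2,11): turn R to E, flip to black, move to (2,12). |black|=10
Step 10: on BLACK (2,12): turn L to N, flip to white, move to (1,12). |black|=9
Step 11: on WHITE (1,12): turn R to E, flip to black, move to (1,13). |black|=10
Step 12: on WHITE (1,13): turn R to S, flip to black, move to (2,13). |black|=11
Step 13: on WHITE (2,13): turn R to W, flip to black, move to (2,12). |black|=12
Step 14: on WHITE (2,12): turn R to N, flip to black, move to (1,12). |black|=13
Step 15: on BLACK (1,12): turn L to W, flip to white, move to (1,11). |black|=12
Step 16: on BLACK (1,11): turn L to S, flip to white, move to (2,11). |black|=11
Step 17: on BLACK (2,11): turn L to E, flip to white, move to (2,12). |black|=10
Step 18: on BLACK (2,12): turn L to N, flip to white, move to (1,12). |black|=9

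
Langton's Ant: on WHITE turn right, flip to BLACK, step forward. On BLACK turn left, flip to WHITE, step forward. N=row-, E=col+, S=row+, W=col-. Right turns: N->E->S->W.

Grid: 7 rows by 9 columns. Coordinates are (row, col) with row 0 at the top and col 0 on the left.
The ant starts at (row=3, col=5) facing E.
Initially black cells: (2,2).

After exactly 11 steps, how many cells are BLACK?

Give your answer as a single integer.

Answer: 8

Derivation:
Step 1: on WHITE (3,5): turn R to S, flip to black, move to (4,5). |black|=2
Step 2: on WHITE (4,5): turn R to W, flip to black, move to (4,4). |black|=3
Step 3: on WHITE (4,4): turn R to N, flip to black, move to (3,4). |black|=4
Step 4: on WHITE (3,4): turn R to E, flip to black, move to (3,5). |black|=5
Step 5: on BLACK (3,5): turn L to N, flip to white, move to (2,5). |black|=4
Step 6: on WHITE (2,5): turn R to E, flip to black, move to (2,6). |black|=5
Step 7: on WHITE (2,6): turn R to S, flip to black, move to (3,6). |black|=6
Step 8: on WHITE (3,6): turn R to W, flip to black, move to (3,5). |black|=7
Step 9: on WHITE (3,5): turn R to N, flip to black, move to (2,5). |black|=8
Step 10: on BLACK (2,5): turn L to W, flip to white, move to (2,4). |black|=7
Step 11: on WHITE (2,4): turn R to N, flip to black, move to (1,4). |black|=8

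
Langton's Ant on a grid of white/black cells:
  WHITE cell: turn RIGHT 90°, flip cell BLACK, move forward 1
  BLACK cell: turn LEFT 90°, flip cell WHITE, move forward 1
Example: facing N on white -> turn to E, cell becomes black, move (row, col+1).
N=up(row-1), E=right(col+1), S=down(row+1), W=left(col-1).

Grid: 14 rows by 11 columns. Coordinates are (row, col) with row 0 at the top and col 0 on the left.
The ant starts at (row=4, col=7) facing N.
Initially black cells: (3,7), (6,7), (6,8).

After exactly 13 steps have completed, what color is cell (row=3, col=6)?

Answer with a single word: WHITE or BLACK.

Answer: BLACK

Derivation:
Step 1: on WHITE (4,7): turn R to E, flip to black, move to (4,8). |black|=4
Step 2: on WHITE (4,8): turn R to S, flip to black, move to (5,8). |black|=5
Step 3: on WHITE (5,8): turn R to W, flip to black, move to (5,7). |black|=6
Step 4: on WHITE (5,7): turn R to N, flip to black, move to (4,7). |black|=7
Step 5: on BLACK (4,7): turn L to W, flip to white, move to (4,6). |black|=6
Step 6: on WHITE (4,6): turn R to N, flip to black, move to (3,6). |black|=7
Step 7: on WHITE (3,6): turn R to E, flip to black, move to (3,7). |black|=8
Step 8: on BLACK (3,7): turn L to N, flip to white, move to (2,7). |black|=7
Step 9: on WHITE (2,7): turn R to E, flip to black, move to (2,8). |black|=8
Step 10: on WHITE (2,8): turn R to S, flip to black, move to (3,8). |black|=9
Step 11: on WHITE (3,8): turn R to W, flip to black, move to (3,7). |black|=10
Step 12: on WHITE (3,7): turn R to N, flip to black, move to (2,7). |black|=11
Step 13: on BLACK (2,7): turn L to W, flip to white, move to (2,6). |black|=10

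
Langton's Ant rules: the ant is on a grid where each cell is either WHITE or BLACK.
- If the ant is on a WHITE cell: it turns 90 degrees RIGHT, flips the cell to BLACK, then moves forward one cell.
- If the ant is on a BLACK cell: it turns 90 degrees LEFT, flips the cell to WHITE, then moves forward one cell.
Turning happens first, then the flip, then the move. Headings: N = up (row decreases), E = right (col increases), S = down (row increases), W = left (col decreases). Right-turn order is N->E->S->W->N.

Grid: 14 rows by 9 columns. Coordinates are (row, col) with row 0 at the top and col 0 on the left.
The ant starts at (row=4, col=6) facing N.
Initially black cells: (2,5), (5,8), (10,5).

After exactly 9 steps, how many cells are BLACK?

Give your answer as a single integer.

Answer: 10

Derivation:
Step 1: on WHITE (4,6): turn R to E, flip to black, move to (4,7). |black|=4
Step 2: on WHITE (4,7): turn R to S, flip to black, move to (5,7). |black|=5
Step 3: on WHITE (5,7): turn R to W, flip to black, move to (5,6). |black|=6
Step 4: on WHITE (5,6): turn R to N, flip to black, move to (4,6). |black|=7
Step 5: on BLACK (4,6): turn L to W, flip to white, move to (4,5). |black|=6
Step 6: on WHITE (4,5): turn R to N, flip to black, move to (3,5). |black|=7
Step 7: on WHITE (3,5): turn R to E, flip to black, move to (3,6). |black|=8
Step 8: on WHITE (3,6): turn R to S, flip to black, move to (4,6). |black|=9
Step 9: on WHITE (4,6): turn R to W, flip to black, move to (4,5). |black|=10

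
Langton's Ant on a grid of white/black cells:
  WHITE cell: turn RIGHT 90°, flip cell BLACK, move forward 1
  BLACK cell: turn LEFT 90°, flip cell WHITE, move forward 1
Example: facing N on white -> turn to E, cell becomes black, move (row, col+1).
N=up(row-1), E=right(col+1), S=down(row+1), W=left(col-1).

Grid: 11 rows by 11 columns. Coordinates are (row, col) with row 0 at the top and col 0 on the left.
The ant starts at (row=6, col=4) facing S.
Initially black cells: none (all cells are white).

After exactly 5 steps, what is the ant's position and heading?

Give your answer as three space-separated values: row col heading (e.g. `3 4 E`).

Answer: 6 5 E

Derivation:
Step 1: on WHITE (6,4): turn R to W, flip to black, move to (6,3). |black|=1
Step 2: on WHITE (6,3): turn R to N, flip to black, move to (5,3). |black|=2
Step 3: on WHITE (5,3): turn R to E, flip to black, move to (5,4). |black|=3
Step 4: on WHITE (5,4): turn R to S, flip to black, move to (6,4). |black|=4
Step 5: on BLACK (6,4): turn L to E, flip to white, move to (6,5). |black|=3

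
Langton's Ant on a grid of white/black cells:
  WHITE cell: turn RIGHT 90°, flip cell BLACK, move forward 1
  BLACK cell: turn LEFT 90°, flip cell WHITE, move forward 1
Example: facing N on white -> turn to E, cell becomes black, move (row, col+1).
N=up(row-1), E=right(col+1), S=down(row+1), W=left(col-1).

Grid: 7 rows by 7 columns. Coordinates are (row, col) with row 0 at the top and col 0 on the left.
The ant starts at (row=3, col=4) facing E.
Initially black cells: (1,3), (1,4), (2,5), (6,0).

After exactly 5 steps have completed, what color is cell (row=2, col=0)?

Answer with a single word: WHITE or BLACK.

Step 1: on WHITE (3,4): turn R to S, flip to black, move to (4,4). |black|=5
Step 2: on WHITE (4,4): turn R to W, flip to black, move to (4,3). |black|=6
Step 3: on WHITE (4,3): turn R to N, flip to black, move to (3,3). |black|=7
Step 4: on WHITE (3,3): turn R to E, flip to black, move to (3,4). |black|=8
Step 5: on BLACK (3,4): turn L to N, flip to white, move to (2,4). |black|=7

Answer: WHITE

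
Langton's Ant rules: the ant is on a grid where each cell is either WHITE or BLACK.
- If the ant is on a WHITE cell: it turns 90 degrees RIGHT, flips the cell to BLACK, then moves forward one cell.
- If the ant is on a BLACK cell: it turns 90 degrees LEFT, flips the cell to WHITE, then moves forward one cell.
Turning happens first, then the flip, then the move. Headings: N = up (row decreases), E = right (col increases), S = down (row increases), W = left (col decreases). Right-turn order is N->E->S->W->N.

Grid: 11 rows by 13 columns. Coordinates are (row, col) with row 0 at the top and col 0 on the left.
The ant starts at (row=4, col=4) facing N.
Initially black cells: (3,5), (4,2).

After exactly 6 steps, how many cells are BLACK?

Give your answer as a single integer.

Answer: 6

Derivation:
Step 1: on WHITE (4,4): turn R to E, flip to black, move to (4,5). |black|=3
Step 2: on WHITE (4,5): turn R to S, flip to black, move to (5,5). |black|=4
Step 3: on WHITE (5,5): turn R to W, flip to black, move to (5,4). |black|=5
Step 4: on WHITE (5,4): turn R to N, flip to black, move to (4,4). |black|=6
Step 5: on BLACK (4,4): turn L to W, flip to white, move to (4,3). |black|=5
Step 6: on WHITE (4,3): turn R to N, flip to black, move to (3,3). |black|=6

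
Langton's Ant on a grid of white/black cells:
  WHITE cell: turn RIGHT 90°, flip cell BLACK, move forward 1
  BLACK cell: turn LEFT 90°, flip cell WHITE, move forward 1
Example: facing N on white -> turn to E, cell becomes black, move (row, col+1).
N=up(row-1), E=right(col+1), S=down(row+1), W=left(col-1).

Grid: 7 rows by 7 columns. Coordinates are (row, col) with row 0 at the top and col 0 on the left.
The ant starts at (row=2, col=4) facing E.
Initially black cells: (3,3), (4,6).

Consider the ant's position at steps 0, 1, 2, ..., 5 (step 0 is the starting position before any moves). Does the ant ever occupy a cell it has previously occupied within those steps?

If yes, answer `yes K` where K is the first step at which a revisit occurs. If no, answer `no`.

Answer: no

Derivation:
Step 1: on WHITE (2,4): turn R to S, flip to black, move to (3,4). |black|=3 — new cell
Step 2: on WHITE (3,4): turn R to W, flip to black, move to (3,3). |black|=4 — new cell
Step 3: on BLACK (3,3): turn L to S, flip to white, move to (4,3). |black|=3 — new cell
Step 4: on WHITE (4,3): turn R to W, flip to black, move to (4,2). |black|=4 — new cell
Step 5: on WHITE (4,2): turn R to N, flip to black, move to (3,2). |black|=5 — new cell
No revisit within 5 steps.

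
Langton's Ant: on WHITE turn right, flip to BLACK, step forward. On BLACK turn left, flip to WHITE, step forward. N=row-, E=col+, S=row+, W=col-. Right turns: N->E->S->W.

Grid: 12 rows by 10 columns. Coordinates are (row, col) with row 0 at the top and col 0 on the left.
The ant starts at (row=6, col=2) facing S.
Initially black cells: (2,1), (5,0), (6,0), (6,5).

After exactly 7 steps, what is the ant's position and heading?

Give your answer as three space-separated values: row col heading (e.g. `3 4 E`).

Step 1: on WHITE (6,2): turn R to W, flip to black, move to (6,1). |black|=5
Step 2: on WHITE (6,1): turn R to N, flip to black, move to (5,1). |black|=6
Step 3: on WHITE (5,1): turn R to E, flip to black, move to (5,2). |black|=7
Step 4: on WHITE (5,2): turn R to S, flip to black, move to (6,2). |black|=8
Step 5: on BLACK (6,2): turn L to E, flip to white, move to (6,3). |black|=7
Step 6: on WHITE (6,3): turn R to S, flip to black, move to (7,3). |black|=8
Step 7: on WHITE (7,3): turn R to W, flip to black, move to (7,2). |black|=9

Answer: 7 2 W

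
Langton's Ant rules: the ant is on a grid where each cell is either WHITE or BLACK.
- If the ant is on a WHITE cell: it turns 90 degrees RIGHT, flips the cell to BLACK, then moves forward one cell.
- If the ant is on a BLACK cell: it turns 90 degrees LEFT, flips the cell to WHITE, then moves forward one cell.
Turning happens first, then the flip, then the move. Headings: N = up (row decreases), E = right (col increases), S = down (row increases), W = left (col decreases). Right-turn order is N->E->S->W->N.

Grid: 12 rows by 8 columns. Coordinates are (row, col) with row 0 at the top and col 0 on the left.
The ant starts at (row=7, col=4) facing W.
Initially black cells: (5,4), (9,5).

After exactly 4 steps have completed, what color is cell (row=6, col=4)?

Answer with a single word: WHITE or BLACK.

Answer: BLACK

Derivation:
Step 1: on WHITE (7,4): turn R to N, flip to black, move to (6,4). |black|=3
Step 2: on WHITE (6,4): turn R to E, flip to black, move to (6,5). |black|=4
Step 3: on WHITE (6,5): turn R to S, flip to black, move to (7,5). |black|=5
Step 4: on WHITE (7,5): turn R to W, flip to black, move to (7,4). |black|=6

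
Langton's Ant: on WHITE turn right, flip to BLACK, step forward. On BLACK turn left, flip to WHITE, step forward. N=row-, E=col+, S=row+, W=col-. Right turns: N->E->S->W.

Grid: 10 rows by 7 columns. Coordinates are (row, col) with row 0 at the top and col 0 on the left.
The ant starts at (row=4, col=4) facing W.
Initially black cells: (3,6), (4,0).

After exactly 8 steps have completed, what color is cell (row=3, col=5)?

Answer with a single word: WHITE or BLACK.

Answer: BLACK

Derivation:
Step 1: on WHITE (4,4): turn R to N, flip to black, move to (3,4). |black|=3
Step 2: on WHITE (3,4): turn R to E, flip to black, move to (3,5). |black|=4
Step 3: on WHITE (3,5): turn R to S, flip to black, move to (4,5). |black|=5
Step 4: on WHITE (4,5): turn R to W, flip to black, move to (4,4). |black|=6
Step 5: on BLACK (4,4): turn L to S, flip to white, move to (5,4). |black|=5
Step 6: on WHITE (5,4): turn R to W, flip to black, move to (5,3). |black|=6
Step 7: on WHITE (5,3): turn R to N, flip to black, move to (4,3). |black|=7
Step 8: on WHITE (4,3): turn R to E, flip to black, move to (4,4). |black|=8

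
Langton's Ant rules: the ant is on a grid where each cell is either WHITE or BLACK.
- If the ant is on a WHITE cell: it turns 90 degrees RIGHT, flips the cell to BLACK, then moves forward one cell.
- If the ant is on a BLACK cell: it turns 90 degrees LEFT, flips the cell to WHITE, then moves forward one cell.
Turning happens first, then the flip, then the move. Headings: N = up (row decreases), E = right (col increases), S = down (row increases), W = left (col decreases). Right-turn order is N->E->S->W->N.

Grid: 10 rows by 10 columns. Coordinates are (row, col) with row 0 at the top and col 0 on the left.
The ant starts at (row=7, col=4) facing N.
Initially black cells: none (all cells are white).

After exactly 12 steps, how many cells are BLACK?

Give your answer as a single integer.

Answer: 8

Derivation:
Step 1: on WHITE (7,4): turn R to E, flip to black, move to (7,5). |black|=1
Step 2: on WHITE (7,5): turn R to S, flip to black, move to (8,5). |black|=2
Step 3: on WHITE (8,5): turn R to W, flip to black, move to (8,4). |black|=3
Step 4: on WHITE (8,4): turn R to N, flip to black, move to (7,4). |black|=4
Step 5: on BLACK (7,4): turn L to W, flip to white, move to (7,3). |black|=3
Step 6: on WHITE (7,3): turn R to N, flip to black, move to (6,3). |black|=4
Step 7: on WHITE (6,3): turn R to E, flip to black, move to (6,4). |black|=5
Step 8: on WHITE (6,4): turn R to S, flip to black, move to (7,4). |black|=6
Step 9: on WHITE (7,4): turn R to W, flip to black, move to (7,3). |black|=7
Step 10: on BLACK (7,3): turn L to S, flip to white, move to (8,3). |black|=6
Step 11: on WHITE (8,3): turn R to W, flip to black, move to (8,2). |black|=7
Step 12: on WHITE (8,2): turn R to N, flip to black, move to (7,2). |black|=8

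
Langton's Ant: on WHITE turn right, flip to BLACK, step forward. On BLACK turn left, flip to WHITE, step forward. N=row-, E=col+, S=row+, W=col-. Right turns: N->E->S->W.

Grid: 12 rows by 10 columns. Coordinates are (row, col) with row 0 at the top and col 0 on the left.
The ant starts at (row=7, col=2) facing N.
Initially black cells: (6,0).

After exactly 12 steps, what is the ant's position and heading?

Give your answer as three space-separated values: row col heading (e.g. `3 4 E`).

Step 1: on WHITE (7,2): turn R to E, flip to black, move to (7,3). |black|=2
Step 2: on WHITE (7,3): turn R to S, flip to black, move to (8,3). |black|=3
Step 3: on WHITE (8,3): turn R to W, flip to black, move to (8,2). |black|=4
Step 4: on WHITE (8,2): turn R to N, flip to black, move to (7,2). |black|=5
Step 5: on BLACK (7,2): turn L to W, flip to white, move to (7,1). |black|=4
Step 6: on WHITE (7,1): turn R to N, flip to black, move to (6,1). |black|=5
Step 7: on WHITE (6,1): turn R to E, flip to black, move to (6,2). |black|=6
Step 8: on WHITE (6,2): turn R to S, flip to black, move to (7,2). |black|=7
Step 9: on WHITE (7,2): turn R to W, flip to black, move to (7,1). |black|=8
Step 10: on BLACK (7,1): turn L to S, flip to white, move to (8,1). |black|=7
Step 11: on WHITE (8,1): turn R to W, flip to black, move to (8,0). |black|=8
Step 12: on WHITE (8,0): turn R to N, flip to black, move to (7,0). |black|=9

Answer: 7 0 N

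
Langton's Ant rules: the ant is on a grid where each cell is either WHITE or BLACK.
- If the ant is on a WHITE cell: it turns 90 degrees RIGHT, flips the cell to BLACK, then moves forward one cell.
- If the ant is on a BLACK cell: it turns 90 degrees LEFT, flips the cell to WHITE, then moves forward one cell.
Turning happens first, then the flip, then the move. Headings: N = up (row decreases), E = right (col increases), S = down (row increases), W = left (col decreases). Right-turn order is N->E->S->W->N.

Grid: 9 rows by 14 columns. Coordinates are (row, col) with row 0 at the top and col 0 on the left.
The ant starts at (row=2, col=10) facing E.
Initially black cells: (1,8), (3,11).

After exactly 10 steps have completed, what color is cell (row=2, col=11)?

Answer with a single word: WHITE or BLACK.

Answer: BLACK

Derivation:
Step 1: on WHITE (2,10): turn R to S, flip to black, move to (3,10). |black|=3
Step 2: on WHITE (3,10): turn R to W, flip to black, move to (3,9). |black|=4
Step 3: on WHITE (3,9): turn R to N, flip to black, move to (2,9). |black|=5
Step 4: on WHITE (2,9): turn R to E, flip to black, move to (2,10). |black|=6
Step 5: on BLACK (2,10): turn L to N, flip to white, move to (1,10). |black|=5
Step 6: on WHITE (1,10): turn R to E, flip to black, move to (1,11). |black|=6
Step 7: on WHITE (1,11): turn R to S, flip to black, move to (2,11). |black|=7
Step 8: on WHITE (2,11): turn R to W, flip to black, move to (2,10). |black|=8
Step 9: on WHITE (2,10): turn R to N, flip to black, move to (1,10). |black|=9
Step 10: on BLACK (1,10): turn L to W, flip to white, move to (1,9). |black|=8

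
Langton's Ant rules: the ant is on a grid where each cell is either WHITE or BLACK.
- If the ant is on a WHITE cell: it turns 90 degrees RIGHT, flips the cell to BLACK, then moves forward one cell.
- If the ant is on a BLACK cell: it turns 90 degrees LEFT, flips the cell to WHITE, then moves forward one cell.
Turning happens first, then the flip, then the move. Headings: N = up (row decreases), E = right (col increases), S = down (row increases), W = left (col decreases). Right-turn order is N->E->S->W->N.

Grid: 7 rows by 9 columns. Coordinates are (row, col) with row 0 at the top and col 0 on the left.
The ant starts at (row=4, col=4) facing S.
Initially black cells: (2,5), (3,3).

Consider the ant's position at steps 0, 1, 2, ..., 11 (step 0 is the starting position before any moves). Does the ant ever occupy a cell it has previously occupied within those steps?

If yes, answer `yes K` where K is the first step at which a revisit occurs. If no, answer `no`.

Step 1: on WHITE (4,4): turn R to W, flip to black, move to (4,3). |black|=3 — new cell
Step 2: on WHITE (4,3): turn R to N, flip to black, move to (3,3). |black|=4 — new cell
Step 3: on BLACK (3,3): turn L to W, flip to white, move to (3,2). |black|=3 — new cell
Step 4: on WHITE (3,2): turn R to N, flip to black, move to (2,2). |black|=4 — new cell
Step 5: on WHITE (2,2): turn R to E, flip to black, move to (2,3). |black|=5 — new cell
Step 6: on WHITE (2,3): turn R to S, flip to black, move to (3,3). |black|=6 — REVISIT

Answer: yes 6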